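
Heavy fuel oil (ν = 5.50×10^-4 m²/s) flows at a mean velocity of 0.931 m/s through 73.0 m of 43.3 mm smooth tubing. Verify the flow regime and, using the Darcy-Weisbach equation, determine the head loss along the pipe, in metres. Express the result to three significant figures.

Re = VD/ν = 0.931·0.04330/5.50×10^-4 = 73.3 → laminar (Re < 2300)
f = 64/Re = 0.8732
h_f = f(L/D)V²/(2g) = 0.8732·(73.0/0.04330)·0.931²/(2·9.81) = 65.03 m

h_f ≈ 65.0 m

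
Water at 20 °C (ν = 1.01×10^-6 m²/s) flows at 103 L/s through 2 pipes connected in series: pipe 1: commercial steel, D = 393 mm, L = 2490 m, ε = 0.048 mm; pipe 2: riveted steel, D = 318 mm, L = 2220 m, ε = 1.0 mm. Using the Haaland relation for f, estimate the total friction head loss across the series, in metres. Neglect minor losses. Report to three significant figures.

Pipe 1: V = 0.8491 m/s, Re = 3.30×10^5, ε/D = 1.22×10^-4, f = 0.01523, h_1 = f(L/D)V²/2g = 3.546 m
Pipe 2: V = 1.297 m/s, Re = 4.08×10^5, ε/D = 0.00314, f = 0.02686, h_2 = f(L/D)V²/2g = 16.07 m
Series → Q common, losses add: H = Σh = 19.62 m

H ≈ 19.6 m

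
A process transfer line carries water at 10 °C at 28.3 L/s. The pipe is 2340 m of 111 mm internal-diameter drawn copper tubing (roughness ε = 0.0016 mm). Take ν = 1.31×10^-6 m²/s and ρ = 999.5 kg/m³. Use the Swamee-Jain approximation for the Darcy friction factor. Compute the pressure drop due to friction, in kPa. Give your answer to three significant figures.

V = 4Q/(πD²) = 4·0.0283/(π·0.111²) = 2.924 m/s
Re = VD/ν = 2.924·0.111/1.31×10^-6 = 2.48×10^5 → turbulent
ε/D = 0.0016/111 = 1.44×10^-5
Swamee-Jain: f = 0.01505
h_f = f(L/D)V²/(2g) = 0.01505·(2340/0.111)·2.924²/(2·9.81) = 138.3 m
Δp = ρg·h_f = 999.5·9.81·138.3 = 1356 kPa

Δp ≈ 1360 kPa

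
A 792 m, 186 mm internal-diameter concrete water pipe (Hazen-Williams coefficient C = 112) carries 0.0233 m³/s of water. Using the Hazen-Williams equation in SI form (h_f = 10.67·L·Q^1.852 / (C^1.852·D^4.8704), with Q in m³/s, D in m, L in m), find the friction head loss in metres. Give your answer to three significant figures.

h_f = 10.67·792·0.0233^1.852 / (112^1.852·0.186^4.8704) = 4.633 m

h_f ≈ 4.63 m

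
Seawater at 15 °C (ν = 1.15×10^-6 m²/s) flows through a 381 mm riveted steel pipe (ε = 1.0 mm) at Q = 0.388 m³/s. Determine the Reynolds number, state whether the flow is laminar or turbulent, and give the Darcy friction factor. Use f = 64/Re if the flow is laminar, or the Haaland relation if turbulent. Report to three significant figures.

V = 4Q/(πD²) = 3.403 m/s
Re = VD/ν = 3.403·0.381/1.15×10^-6 = 1.13×10^6
Re > 4000 → turbulent; ε/D = 0.00262
Haaland: f = 0.02538

Re ≈ 1.13×10^6; turbulent; f ≈ 0.0254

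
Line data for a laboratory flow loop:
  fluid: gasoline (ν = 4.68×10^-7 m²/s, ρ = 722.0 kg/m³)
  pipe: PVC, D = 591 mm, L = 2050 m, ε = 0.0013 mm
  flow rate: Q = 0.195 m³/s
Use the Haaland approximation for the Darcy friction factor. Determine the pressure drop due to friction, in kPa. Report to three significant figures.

Δp ≈ 7.49 kPa

V = 4Q/(πD²) = 4·0.195/(π·0.591²) = 0.7108 m/s
Re = VD/ν = 0.7108·0.591/4.68×10^-7 = 8.98×10^5 → turbulent
ε/D = 0.0013/591 = 2.20×10^-6
Haaland: f = 0.01183
h_f = f(L/D)V²/(2g) = 0.01183·(2050/0.591)·0.7108²/(2·9.81) = 1.057 m
Δp = ρg·h_f = 722.0·9.81·1.057 = 7.486 kPa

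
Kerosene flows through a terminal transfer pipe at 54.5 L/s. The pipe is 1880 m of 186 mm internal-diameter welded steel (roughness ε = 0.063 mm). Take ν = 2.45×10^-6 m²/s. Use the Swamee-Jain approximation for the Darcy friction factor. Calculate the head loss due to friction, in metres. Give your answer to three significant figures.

V = 4Q/(πD²) = 4·0.0545/(π·0.186²) = 2.006 m/s
Re = VD/ν = 2.006·0.186/2.45×10^-6 = 1.52×10^5 → turbulent
ε/D = 0.063/186 = 3.39×10^-4
Swamee-Jain: f = 0.01860
h_f = f(L/D)V²/(2g) = 0.01860·(1880/0.186)·2.006²/(2·9.81) = 38.56 m

h_f ≈ 38.6 m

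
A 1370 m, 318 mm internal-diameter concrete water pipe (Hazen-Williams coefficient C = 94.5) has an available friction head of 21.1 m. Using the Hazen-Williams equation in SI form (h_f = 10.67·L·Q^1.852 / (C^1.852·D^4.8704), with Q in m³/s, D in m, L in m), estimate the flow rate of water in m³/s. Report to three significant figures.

Q ≈ 0.136 m³/s

Rearranging: Q = [h_f·C^1.852·D^4.8704 / (10.67·L)]^(1/1.852)
Q = [21.1·94.5^1.852·0.318^4.8704 / (10.67·1370)]^0.540 = 0.1359 m³/s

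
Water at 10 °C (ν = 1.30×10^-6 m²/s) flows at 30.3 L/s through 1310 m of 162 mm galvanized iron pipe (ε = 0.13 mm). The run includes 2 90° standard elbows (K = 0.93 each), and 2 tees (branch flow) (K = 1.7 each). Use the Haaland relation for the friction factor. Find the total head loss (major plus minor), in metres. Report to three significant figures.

V = 4Q/(πD²) = 1.470 m/s; V²/2g = 0.1101 m
Re = 1.83×10^5, ε/D = 8.02×10^-4 → f = 0.02020 (Haaland)
Major: h_f = f(L/D)·V²/2g = 0.02020·8086·0.1101 = 17.99 m
Minor: ΣK = 5.26; h_m = ΣK·V²/2g = 0.5793 m
Total H_L = 17.99 + 0.5793 = 18.57 m

H_L ≈ 18.6 m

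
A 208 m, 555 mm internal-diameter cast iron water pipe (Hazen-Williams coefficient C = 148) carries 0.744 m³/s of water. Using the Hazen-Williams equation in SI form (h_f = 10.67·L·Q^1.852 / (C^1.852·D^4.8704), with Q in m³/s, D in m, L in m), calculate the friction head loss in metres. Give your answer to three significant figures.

h_f ≈ 2.16 m

h_f = 10.67·208·0.744^1.852 / (148^1.852·0.555^4.8704) = 2.160 m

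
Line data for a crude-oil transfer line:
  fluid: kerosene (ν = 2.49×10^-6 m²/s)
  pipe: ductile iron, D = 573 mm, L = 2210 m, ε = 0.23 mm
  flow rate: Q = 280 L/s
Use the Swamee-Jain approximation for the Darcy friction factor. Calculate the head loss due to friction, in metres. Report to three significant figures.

V = 4Q/(πD²) = 4·0.280/(π·0.573²) = 1.086 m/s
Re = VD/ν = 1.086·0.573/2.49×10^-6 = 2.50×10^5 → turbulent
ε/D = 0.23/573 = 4.01×10^-4
Swamee-Jain: f = 0.01801
h_f = f(L/D)V²/(2g) = 0.01801·(2210/0.573)·1.086²/(2·9.81) = 4.174 m

h_f ≈ 4.17 m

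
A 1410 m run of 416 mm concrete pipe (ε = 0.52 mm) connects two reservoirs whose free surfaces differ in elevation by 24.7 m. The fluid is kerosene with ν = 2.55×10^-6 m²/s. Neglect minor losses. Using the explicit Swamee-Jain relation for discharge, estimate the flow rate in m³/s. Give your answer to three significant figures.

Q ≈ 0.352 m³/s

Swamee-Jain (Type II): Q = -0.965·√(gD⁵h_f/L)·ln[ε/(3.7D) + √(3.17ν²L/(gD³h_f))]
√(gD⁵h_f/L) = √(9.81·0.416⁵·24.7/1410) = 0.04627
ε/(3.7D) = 3.38×10^-4; √(3.17ν²L/(gD³h_f)) = 4.08×10^-5
Q = -0.965·0.04627·ln(3.787×10^-4) = 0.3518 m³/s
Check: V = 2.59 m/s, Re = 4.22×10^5, f = 0.02148, h_f = 24.9 m ≈ 24.7 m ✓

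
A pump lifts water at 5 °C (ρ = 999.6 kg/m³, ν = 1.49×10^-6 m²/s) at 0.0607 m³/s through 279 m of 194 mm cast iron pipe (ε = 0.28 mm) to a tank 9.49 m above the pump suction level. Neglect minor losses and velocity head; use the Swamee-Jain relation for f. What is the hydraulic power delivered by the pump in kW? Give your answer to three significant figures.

P_hyd ≈ 9.79 kW

V = 4Q/(πD²) = 2.054 m/s; Re = 2.67×10^5; ε/D = 0.00144; f = 0.02251
h_f = f(L/D)V²/2g = 6.958 m
Total head H = z + h_f = 9.49 + 6.958 = 16.45 m
P_hyd = ρgQH = 999.6·9.81·0.0607·16.45 = 9.790 kW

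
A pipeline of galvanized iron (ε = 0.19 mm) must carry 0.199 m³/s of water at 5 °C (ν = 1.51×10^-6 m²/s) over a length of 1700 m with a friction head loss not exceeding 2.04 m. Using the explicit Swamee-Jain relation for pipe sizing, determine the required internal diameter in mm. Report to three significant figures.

D ≈ 552 mm

Swamee-Jain (Type III): D = 0.66·[ε^1.25·(LQ²/(gh_f))^4.75 + ν·Q^9.4·(L/(gh_f))^5.2]^0.04
LQ²/(gh_f) = 3.364; L/(gh_f) = 84.95
Term 1 = ε^1.25·(…)^4.75 = 0.00710; Term 2 = ν·Q^9.4·(…)^5.2 = 0.00417
D = 0.66·(0.00710 + 0.00417)^0.04 = 0.5516 m = 552 mm
Check: V = 0.833 m/s, Re = 3.04×10^5, f = 0.01735, h_f = 1.89 m ≈ 2.04 m ✓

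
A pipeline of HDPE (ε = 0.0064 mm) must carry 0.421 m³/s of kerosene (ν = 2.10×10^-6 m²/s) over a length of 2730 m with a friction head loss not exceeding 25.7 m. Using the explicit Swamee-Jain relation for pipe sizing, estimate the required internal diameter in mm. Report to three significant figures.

D ≈ 465 mm

Swamee-Jain (Type III): D = 0.66·[ε^1.25·(LQ²/(gh_f))^4.75 + ν·Q^9.4·(L/(gh_f))^5.2]^0.04
LQ²/(gh_f) = 1.919; L/(gh_f) = 10.83
Term 1 = ε^1.25·(…)^4.75 = 7.12×10^-6; Term 2 = ν·Q^9.4·(…)^5.2 = 1.48×10^-4
D = 0.66·(7.12×10^-6 + 1.48×10^-4)^0.04 = 0.4647 m = 465 mm
Check: V = 2.48 m/s, Re = 5.49×10^5, f = 0.01311, h_f = 24.2 m ≈ 25.7 m ✓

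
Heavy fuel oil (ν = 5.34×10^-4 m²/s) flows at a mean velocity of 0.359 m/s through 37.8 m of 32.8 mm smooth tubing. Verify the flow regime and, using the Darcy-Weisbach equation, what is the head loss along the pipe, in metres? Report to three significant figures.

h_f ≈ 22.0 m

Re = VD/ν = 0.359·0.03280/5.34×10^-4 = 22.1 → laminar (Re < 2300)
f = 64/Re = 2.902
h_f = f(L/D)V²/(2g) = 2.902·(37.8/0.03280)·0.359²/(2·9.81) = 21.97 m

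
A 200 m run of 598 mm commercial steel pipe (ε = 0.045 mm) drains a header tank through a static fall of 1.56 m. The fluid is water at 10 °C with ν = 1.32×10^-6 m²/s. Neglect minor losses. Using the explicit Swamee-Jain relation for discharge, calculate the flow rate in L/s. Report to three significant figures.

Swamee-Jain (Type II): Q = -0.965·√(gD⁵h_f/L)·ln[ε/(3.7D) + √(3.17ν²L/(gD³h_f))]
√(gD⁵h_f/L) = √(9.81·0.598⁵·1.56/200) = 0.07650
ε/(3.7D) = 2.03×10^-5; √(3.17ν²L/(gD³h_f)) = 1.84×10^-5
Q = -0.965·0.07650·ln(3.871×10^-5) = 0.7499 m³/s
Check: V = 2.67 m/s, Re = 1.21×10^6, f = 0.01290, h_f = 1.57 m ≈ 1.56 m ✓

Q ≈ 750 L/s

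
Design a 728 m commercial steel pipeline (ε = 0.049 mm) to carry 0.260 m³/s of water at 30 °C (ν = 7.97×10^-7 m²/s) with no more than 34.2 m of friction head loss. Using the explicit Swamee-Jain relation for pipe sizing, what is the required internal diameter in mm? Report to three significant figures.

D ≈ 282 mm

Swamee-Jain (Type III): D = 0.66·[ε^1.25·(LQ²/(gh_f))^4.75 + ν·Q^9.4·(L/(gh_f))^5.2]^0.04
LQ²/(gh_f) = 0.1467; L/(gh_f) = 2.170
Term 1 = ε^1.25·(…)^4.75 = 4.50×10^-10; Term 2 = ν·Q^9.4·(…)^5.2 = 1.42×10^-10
D = 0.66·(4.50×10^-10 + 1.42×10^-10)^0.04 = 0.2821 m = 282 mm
Check: V = 4.16 m/s, Re = 1.47×10^6, f = 0.01417, h_f = 32.2 m ≈ 34.2 m ✓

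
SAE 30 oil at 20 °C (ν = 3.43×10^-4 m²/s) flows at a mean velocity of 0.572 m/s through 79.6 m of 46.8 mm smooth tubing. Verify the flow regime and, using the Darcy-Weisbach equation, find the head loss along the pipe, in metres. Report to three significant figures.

Re = VD/ν = 0.572·0.04680/3.43×10^-4 = 78.0 → laminar (Re < 2300)
f = 64/Re = 0.8200
h_f = f(L/D)V²/(2g) = 0.8200·(79.6/0.04680)·0.572²/(2·9.81) = 23.26 m

h_f ≈ 23.3 m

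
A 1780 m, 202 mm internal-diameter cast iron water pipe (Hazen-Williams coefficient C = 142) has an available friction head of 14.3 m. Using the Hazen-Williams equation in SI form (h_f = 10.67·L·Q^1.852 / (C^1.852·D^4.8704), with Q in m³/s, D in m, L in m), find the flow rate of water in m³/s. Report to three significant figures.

Q ≈ 0.0436 m³/s

Rearranging: Q = [h_f·C^1.852·D^4.8704 / (10.67·L)]^(1/1.852)
Q = [14.3·142^1.852·0.202^4.8704 / (10.67·1780)]^0.540 = 0.04356 m³/s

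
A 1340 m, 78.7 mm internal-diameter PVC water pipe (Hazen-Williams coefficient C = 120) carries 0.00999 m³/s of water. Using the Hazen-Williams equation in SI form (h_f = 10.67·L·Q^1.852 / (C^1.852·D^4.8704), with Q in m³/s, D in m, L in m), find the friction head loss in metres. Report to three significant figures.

h_f = 10.67·1340·0.00999^1.852 / (120^1.852·0.0787^4.8704) = 94.81 m

h_f ≈ 94.8 m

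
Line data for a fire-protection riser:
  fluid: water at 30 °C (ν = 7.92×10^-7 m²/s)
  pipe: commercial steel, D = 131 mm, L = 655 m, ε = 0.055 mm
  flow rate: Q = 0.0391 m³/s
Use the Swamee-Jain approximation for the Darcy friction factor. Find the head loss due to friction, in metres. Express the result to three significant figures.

h_f ≈ 37.1 m

V = 4Q/(πD²) = 4·0.0391/(π·0.131²) = 2.901 m/s
Re = VD/ν = 2.901·0.131/7.92×10^-7 = 4.80×10^5 → turbulent
ε/D = 0.055/131 = 4.20×10^-4
Swamee-Jain: f = 0.01729
h_f = f(L/D)V²/(2g) = 0.01729·(655/0.131)·2.901²/(2·9.81) = 37.09 m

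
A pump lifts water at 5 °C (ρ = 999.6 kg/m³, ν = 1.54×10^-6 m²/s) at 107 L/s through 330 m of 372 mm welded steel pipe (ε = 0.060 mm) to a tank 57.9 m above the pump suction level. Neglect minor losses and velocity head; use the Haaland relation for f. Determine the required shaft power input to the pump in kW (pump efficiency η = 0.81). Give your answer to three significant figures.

P_shaft ≈ 75.9 kW

V = 4Q/(πD²) = 0.9845 m/s; Re = 2.38×10^5; ε/D = 1.61×10^-4; f = 0.01622
h_f = f(L/D)V²/2g = 0.7109 m
Total head H = z + h_f = 57.9 + 0.7109 = 58.61 m
P_hyd = ρgQH = 999.6·9.81·0.107·58.61 = 61.50 kW
P_shaft = P_hyd/η = 61.50/0.81 = 75.92 kW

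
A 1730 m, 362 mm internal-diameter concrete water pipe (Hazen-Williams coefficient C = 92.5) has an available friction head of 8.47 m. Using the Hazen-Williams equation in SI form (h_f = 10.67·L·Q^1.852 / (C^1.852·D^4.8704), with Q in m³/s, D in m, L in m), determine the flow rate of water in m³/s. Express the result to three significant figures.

Rearranging: Q = [h_f·C^1.852·D^4.8704 / (10.67·L)]^(1/1.852)
Q = [8.47·92.5^1.852·0.362^4.8704 / (10.67·1730)]^0.540 = 0.1007 m³/s

Q ≈ 0.101 m³/s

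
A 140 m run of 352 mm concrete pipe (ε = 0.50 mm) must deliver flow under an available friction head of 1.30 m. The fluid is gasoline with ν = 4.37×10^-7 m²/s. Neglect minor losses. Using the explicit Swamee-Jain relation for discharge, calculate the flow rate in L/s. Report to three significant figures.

Q ≈ 168 L/s

Swamee-Jain (Type II): Q = -0.965·√(gD⁵h_f/L)·ln[ε/(3.7D) + √(3.17ν²L/(gD³h_f))]
√(gD⁵h_f/L) = √(9.81·0.352⁵·1.30/140) = 0.02219
ε/(3.7D) = 3.84×10^-4; √(3.17ν²L/(gD³h_f)) = 1.23×10^-5
Q = -0.965·0.02219·ln(3.963×10^-4) = 0.1677 m³/s
Check: V = 1.72 m/s, Re = 1.39×10^6, f = 0.02167, h_f = 1.30 m ≈ 1.30 m ✓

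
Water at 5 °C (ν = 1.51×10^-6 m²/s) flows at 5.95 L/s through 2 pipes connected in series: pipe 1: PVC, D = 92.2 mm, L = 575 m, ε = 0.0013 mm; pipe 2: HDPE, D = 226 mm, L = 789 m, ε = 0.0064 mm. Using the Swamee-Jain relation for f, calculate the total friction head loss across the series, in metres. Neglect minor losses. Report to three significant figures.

Pipe 1: V = 0.8912 m/s, Re = 5.44×10^4, ε/D = 1.41×10^-5, f = 0.02043, h_1 = f(L/D)V²/2g = 5.158 m
Pipe 2: V = 0.1483 m/s, Re = 2.22×10^4, ε/D = 2.83×10^-5, f = 0.02523, h_2 = f(L/D)V²/2g = 0.09875 m
Series → Q common, losses add: H = Σh = 5.257 m

H ≈ 5.26 m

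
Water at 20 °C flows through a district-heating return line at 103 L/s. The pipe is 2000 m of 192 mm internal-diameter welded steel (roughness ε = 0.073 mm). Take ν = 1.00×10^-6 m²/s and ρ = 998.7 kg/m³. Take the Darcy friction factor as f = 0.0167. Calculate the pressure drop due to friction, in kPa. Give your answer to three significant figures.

Δp ≈ 1100 kPa

V = 4Q/(πD²) = 4·0.103/(π·0.192²) = 3.557 m/s
h_f = f(L/D)V²/(2g) = 0.01670·(2000/0.192)·3.557²/(2·9.81) = 112.2 m
Δp = ρg·h_f = 998.7·9.81·112.2 = 1099 kPa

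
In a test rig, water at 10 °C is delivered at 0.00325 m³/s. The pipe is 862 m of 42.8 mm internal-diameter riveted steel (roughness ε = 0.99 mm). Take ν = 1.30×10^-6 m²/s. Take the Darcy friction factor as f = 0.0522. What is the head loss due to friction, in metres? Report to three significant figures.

h_f ≈ 273 m

V = 4Q/(πD²) = 4·0.00325/(π·0.0428²) = 2.259 m/s
h_f = f(L/D)V²/(2g) = 0.05220·(862/0.0428)·2.259²/(2·9.81) = 273.4 m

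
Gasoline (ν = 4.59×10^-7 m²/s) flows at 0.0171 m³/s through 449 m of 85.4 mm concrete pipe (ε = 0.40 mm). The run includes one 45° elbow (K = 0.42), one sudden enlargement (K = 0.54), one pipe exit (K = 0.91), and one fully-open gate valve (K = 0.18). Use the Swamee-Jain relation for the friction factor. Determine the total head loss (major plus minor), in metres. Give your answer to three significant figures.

H_L ≈ 72.7 m

V = 4Q/(πD²) = 2.985 m/s; V²/2g = 0.4542 m
Re = 5.55×10^5, ε/D = 0.00468 → f = 0.03005 (Swamee-Jain)
Major: h_f = f(L/D)·V²/2g = 0.03005·5258·0.4542 = 71.76 m
Minor: ΣK = 2.05; h_m = ΣK·V²/2g = 0.9312 m
Total H_L = 71.76 + 0.9312 = 72.69 m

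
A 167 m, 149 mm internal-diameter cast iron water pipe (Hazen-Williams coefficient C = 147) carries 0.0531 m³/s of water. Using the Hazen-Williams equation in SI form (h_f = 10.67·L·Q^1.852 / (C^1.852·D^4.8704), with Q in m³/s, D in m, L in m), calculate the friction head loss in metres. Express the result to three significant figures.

h_f ≈ 7.99 m

h_f = 10.67·167·0.0531^1.852 / (147^1.852·0.149^4.8704) = 7.995 m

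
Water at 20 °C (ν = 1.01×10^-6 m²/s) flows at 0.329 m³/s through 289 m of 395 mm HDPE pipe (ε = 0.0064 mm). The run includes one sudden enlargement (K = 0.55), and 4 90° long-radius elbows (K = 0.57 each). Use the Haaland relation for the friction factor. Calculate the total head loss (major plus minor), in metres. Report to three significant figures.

H_L ≈ 4.21 m

V = 4Q/(πD²) = 2.685 m/s; V²/2g = 0.3674 m
Re = 1.05×10^6, ε/D = 1.62×10^-5 → f = 0.01180 (Haaland)
Major: h_f = f(L/D)·V²/2g = 0.01180·731.6·0.3674 = 3.173 m
Minor: ΣK = 2.83; h_m = ΣK·V²/2g = 1.040 m
Total H_L = 3.173 + 1.040 = 4.212 m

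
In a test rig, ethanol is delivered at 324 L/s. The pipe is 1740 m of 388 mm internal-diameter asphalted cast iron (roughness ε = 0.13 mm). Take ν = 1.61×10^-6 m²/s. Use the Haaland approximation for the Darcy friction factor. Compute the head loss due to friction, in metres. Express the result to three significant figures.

h_f ≈ 27.8 m

V = 4Q/(πD²) = 4·0.324/(π·0.388²) = 2.740 m/s
Re = VD/ν = 2.740·0.388/1.61×10^-6 = 6.60×10^5 → turbulent
ε/D = 0.13/388 = 3.35×10^-4
Haaland: f = 0.01619
h_f = f(L/D)V²/(2g) = 0.01619·(1740/0.388)·2.740²/(2·9.81) = 27.78 m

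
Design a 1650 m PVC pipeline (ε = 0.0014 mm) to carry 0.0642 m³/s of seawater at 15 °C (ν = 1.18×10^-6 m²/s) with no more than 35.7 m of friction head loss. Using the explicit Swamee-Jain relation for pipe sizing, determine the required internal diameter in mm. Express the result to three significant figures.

D ≈ 188 mm

Swamee-Jain (Type III): D = 0.66·[ε^1.25·(LQ²/(gh_f))^4.75 + ν·Q^9.4·(L/(gh_f))^5.2]^0.04
LQ²/(gh_f) = 0.01942; L/(gh_f) = 4.711
Term 1 = ε^1.25·(…)^4.75 = 3.56×10^-16; Term 2 = ν·Q^9.4·(…)^5.2 = 2.31×10^-14
D = 0.66·(3.56×10^-16 + 2.31×10^-14)^0.04 = 0.1881 m = 188 mm
Check: V = 2.31 m/s, Re = 3.68×10^5, f = 0.01394, h_f = 33.3 m ≈ 35.7 m ✓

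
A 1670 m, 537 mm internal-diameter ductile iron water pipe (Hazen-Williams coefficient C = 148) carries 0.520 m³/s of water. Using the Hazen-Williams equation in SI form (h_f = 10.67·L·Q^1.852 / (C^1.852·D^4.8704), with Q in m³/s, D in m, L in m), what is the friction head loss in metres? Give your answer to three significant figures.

h_f ≈ 10.5 m

h_f = 10.67·1670·0.520^1.852 / (148^1.852·0.537^4.8704) = 10.49 m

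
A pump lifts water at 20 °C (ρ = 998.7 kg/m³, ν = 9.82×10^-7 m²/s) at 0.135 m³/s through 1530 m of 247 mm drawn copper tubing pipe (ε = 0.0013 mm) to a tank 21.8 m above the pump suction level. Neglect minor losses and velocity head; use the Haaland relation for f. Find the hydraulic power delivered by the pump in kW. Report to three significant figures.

V = 4Q/(πD²) = 2.817 m/s; Re = 7.09×10^5; ε/D = 5.26×10^-6; f = 0.01236
h_f = f(L/D)V²/2g = 30.97 m
Total head H = z + h_f = 21.8 + 30.97 = 52.77 m
P_hyd = ρgQH = 998.7·9.81·0.135·52.77 = 69.80 kW

P_hyd ≈ 69.8 kW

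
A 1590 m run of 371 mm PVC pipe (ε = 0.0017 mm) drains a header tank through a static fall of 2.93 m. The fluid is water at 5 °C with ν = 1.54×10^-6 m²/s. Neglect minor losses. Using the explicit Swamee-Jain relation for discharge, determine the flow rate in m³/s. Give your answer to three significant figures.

Swamee-Jain (Type II): Q = -0.965·√(gD⁵h_f/L)·ln[ε/(3.7D) + √(3.17ν²L/(gD³h_f))]
√(gD⁵h_f/L) = √(9.81·0.371⁵·2.93/1590) = 0.01127
ε/(3.7D) = 1.24×10^-6; √(3.17ν²L/(gD³h_f)) = 9.02×10^-5
Q = -0.965·0.01127·ln(9.148×10^-5) = 0.1012 m³/s
Check: V = 0.936 m/s, Re = 2.25×10^5, f = 0.01522, h_f = 2.91 m ≈ 2.93 m ✓

Q ≈ 0.101 m³/s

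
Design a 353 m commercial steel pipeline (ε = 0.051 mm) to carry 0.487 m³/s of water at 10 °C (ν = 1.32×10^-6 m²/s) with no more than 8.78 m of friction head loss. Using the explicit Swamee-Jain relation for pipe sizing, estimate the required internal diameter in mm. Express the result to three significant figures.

Swamee-Jain (Type III): D = 0.66·[ε^1.25·(LQ²/(gh_f))^4.75 + ν·Q^9.4·(L/(gh_f))^5.2]^0.04
LQ²/(gh_f) = 0.9720; L/(gh_f) = 4.098
Term 1 = ε^1.25·(…)^4.75 = 3.77×10^-6; Term 2 = ν·Q^9.4·(…)^5.2 = 2.34×10^-6
D = 0.66·(3.77×10^-6 + 2.34×10^-6)^0.04 = 0.4083 m = 408 mm
Check: V = 3.72 m/s, Re = 1.15×10^6, f = 0.01372, h_f = 8.37 m ≈ 8.78 m ✓

D ≈ 408 mm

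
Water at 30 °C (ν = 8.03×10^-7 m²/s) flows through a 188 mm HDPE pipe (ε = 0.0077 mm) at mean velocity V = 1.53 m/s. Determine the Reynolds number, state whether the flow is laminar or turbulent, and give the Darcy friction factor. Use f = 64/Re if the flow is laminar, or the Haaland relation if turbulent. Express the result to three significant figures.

Re = VD/ν = 1.530·0.188/8.03×10^-7 = 3.58×10^5
Re > 4000 → turbulent; ε/D = 4.10×10^-5
Haaland: f = 0.01428

Re ≈ 3.58×10^5; turbulent; f ≈ 0.0143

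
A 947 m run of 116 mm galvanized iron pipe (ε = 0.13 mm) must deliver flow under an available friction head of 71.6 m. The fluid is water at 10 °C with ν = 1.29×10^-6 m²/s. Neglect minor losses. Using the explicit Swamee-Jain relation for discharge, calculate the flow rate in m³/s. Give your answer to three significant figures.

Q ≈ 0.0301 m³/s

Swamee-Jain (Type II): Q = -0.965·√(gD⁵h_f/L)·ln[ε/(3.7D) + √(3.17ν²L/(gD³h_f))]
√(gD⁵h_f/L) = √(9.81·0.116⁵·71.6/947) = 0.003947
ε/(3.7D) = 3.03×10^-4; √(3.17ν²L/(gD³h_f)) = 6.75×10^-5
Q = -0.965·0.003947·ln(3.704×10^-4) = 0.03009 m³/s
Check: V = 2.85 m/s, Re = 2.56×10^5, f = 0.02138, h_f = 72.1 m ≈ 71.6 m ✓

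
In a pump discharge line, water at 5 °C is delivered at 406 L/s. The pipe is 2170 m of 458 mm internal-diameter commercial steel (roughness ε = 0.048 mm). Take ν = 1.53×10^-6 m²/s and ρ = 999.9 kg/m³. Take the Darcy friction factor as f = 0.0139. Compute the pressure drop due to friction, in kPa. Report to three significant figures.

Δp ≈ 200 kPa

V = 4Q/(πD²) = 4·0.406/(π·0.458²) = 2.464 m/s
h_f = f(L/D)V²/(2g) = 0.01390·(2170/0.458)·2.464²/(2·9.81) = 20.39 m
Δp = ρg·h_f = 999.9·9.81·20.39 = 200.0 kPa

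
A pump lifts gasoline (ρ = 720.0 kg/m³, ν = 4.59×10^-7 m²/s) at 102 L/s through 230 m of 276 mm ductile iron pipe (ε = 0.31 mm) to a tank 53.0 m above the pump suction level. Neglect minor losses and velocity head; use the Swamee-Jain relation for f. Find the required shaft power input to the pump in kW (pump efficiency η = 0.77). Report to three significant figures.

P_shaft ≈ 52.0 kW

V = 4Q/(πD²) = 1.705 m/s; Re = 1.03×10^6; ε/D = 0.00112; f = 0.02056
h_f = f(L/D)V²/2g = 2.538 m
Total head H = z + h_f = 53.0 + 2.538 = 55.54 m
P_hyd = ρgQH = 720.0·9.81·0.102·55.54 = 40.01 kW
P_shaft = P_hyd/η = 40.01/0.77 = 51.96 kW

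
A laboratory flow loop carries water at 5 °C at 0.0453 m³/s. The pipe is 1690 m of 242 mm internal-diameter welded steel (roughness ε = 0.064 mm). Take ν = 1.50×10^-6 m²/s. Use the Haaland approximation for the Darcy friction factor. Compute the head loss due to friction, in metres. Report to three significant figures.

h_f ≈ 6.14 m

V = 4Q/(πD²) = 4·0.0453/(π·0.242²) = 0.9849 m/s
Re = VD/ν = 0.9849·0.242/1.50×10^-6 = 1.59×10^5 → turbulent
ε/D = 0.064/242 = 2.64×10^-4
Haaland: f = 0.01779
h_f = f(L/D)V²/(2g) = 0.01779·(1690/0.242)·0.9849²/(2·9.81) = 6.143 m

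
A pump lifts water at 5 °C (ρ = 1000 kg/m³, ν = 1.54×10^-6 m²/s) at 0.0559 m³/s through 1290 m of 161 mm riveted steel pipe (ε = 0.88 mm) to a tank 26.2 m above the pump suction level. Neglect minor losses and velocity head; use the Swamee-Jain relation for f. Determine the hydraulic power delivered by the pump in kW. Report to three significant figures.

P_hyd ≈ 67.8 kW

V = 4Q/(πD²) = 2.746 m/s; Re = 2.87×10^5; ε/D = 0.00547; f = 0.03165
h_f = f(L/D)V²/2g = 97.46 m
Total head H = z + h_f = 26.2 + 97.46 = 123.7 m
P_hyd = ρgQH = 1000·9.81·0.0559·123.7 = 67.81 kW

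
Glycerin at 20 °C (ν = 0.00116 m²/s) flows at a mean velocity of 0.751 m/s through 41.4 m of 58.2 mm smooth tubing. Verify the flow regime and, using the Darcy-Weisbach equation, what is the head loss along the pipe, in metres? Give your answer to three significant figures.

Re = VD/ν = 0.751·0.05820/0.00116 = 37.7 → laminar (Re < 2300)
f = 64/Re = 1.699
h_f = f(L/D)V²/(2g) = 1.699·(41.4/0.05820)·0.751²/(2·9.81) = 34.73 m

h_f ≈ 34.7 m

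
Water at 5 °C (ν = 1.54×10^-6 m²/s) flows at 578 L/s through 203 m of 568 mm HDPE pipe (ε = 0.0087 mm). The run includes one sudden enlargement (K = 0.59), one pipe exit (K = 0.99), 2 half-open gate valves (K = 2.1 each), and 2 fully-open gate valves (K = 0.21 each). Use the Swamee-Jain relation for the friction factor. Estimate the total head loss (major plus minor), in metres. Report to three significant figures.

H_L ≈ 2.81 m

V = 4Q/(πD²) = 2.281 m/s; V²/2g = 0.2652 m
Re = 8.41×10^5, ε/D = 1.53×10^-5 → f = 0.01229 (Swamee-Jain)
Major: h_f = f(L/D)·V²/2g = 0.01229·357.4·0.2652 = 1.164 m
Minor: ΣK = 6.20; h_m = ΣK·V²/2g = 1.644 m
Total H_L = 1.164 + 1.644 = 2.809 m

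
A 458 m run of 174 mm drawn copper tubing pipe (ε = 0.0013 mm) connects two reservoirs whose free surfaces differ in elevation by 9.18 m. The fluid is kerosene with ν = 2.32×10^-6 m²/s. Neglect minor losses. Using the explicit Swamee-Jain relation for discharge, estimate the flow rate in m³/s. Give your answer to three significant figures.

Swamee-Jain (Type II): Q = -0.965·√(gD⁵h_f/L)·ln[ε/(3.7D) + √(3.17ν²L/(gD³h_f))]
√(gD⁵h_f/L) = √(9.81·0.174⁵·9.18/458) = 0.005600
ε/(3.7D) = 2.02×10^-6; √(3.17ν²L/(gD³h_f)) = 1.28×10^-4
Q = -0.965·0.005600·ln(1.304×10^-4) = 0.04834 m³/s
Check: V = 2.03 m/s, Re = 1.52×10^5, f = 0.01645, h_f = 9.12 m ≈ 9.18 m ✓

Q ≈ 0.0483 m³/s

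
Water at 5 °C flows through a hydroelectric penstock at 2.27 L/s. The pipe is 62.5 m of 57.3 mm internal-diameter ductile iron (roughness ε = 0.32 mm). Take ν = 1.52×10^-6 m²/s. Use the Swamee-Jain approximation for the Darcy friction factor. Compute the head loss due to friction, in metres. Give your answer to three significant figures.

h_f ≈ 1.48 m

V = 4Q/(πD²) = 4·0.00227/(π·0.0573²) = 0.8803 m/s
Re = VD/ν = 0.8803·0.0573/1.52×10^-6 = 3.32×10^4 → turbulent
ε/D = 0.32/57.3 = 0.00558
Swamee-Jain: f = 0.03432
h_f = f(L/D)V²/(2g) = 0.03432·(62.5/0.0573)·0.8803²/(2·9.81) = 1.478 m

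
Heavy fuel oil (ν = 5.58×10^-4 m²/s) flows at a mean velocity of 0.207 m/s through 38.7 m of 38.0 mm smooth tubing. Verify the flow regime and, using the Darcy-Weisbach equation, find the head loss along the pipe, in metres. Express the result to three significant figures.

h_f ≈ 10.1 m

Re = VD/ν = 0.207·0.03800/5.58×10^-4 = 14.1 → laminar (Re < 2300)
f = 64/Re = 4.540
h_f = f(L/D)V²/(2g) = 4.540·(38.7/0.03800)·0.207²/(2·9.81) = 10.10 m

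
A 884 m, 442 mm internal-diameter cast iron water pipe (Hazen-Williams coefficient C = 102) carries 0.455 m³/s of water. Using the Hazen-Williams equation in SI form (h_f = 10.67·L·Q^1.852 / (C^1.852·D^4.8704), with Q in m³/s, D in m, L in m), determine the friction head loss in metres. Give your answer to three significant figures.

h_f = 10.67·884·0.455^1.852 / (102^1.852·0.442^4.8704) = 22.30 m

h_f ≈ 22.3 m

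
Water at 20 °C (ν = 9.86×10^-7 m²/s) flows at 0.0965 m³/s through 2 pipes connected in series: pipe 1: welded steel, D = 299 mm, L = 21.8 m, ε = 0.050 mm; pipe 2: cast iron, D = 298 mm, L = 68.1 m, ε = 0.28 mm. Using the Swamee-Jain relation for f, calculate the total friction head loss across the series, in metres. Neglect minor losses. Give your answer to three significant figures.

H ≈ 0.559 m

Pipe 1: V = 1.374 m/s, Re = 4.17×10^5, ε/D = 1.67×10^-4, f = 0.01547, h_1 = f(L/D)V²/2g = 0.1086 m
Pipe 2: V = 1.384 m/s, Re = 4.18×10^5, ε/D = 9.40×10^-4, f = 0.02021, h_2 = f(L/D)V²/2g = 0.4506 m
Series → Q common, losses add: H = Σh = 0.5592 m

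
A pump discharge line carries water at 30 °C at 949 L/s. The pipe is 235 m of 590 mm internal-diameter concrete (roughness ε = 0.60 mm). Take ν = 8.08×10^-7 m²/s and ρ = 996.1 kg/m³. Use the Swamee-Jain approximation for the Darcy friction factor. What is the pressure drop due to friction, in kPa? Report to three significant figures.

V = 4Q/(πD²) = 4·0.949/(π·0.590²) = 3.471 m/s
Re = VD/ν = 3.471·0.590/8.08×10^-7 = 2.53×10^6 → turbulent
ε/D = 0.60/590 = 0.00102
Swamee-Jain: f = 0.01989
h_f = f(L/D)V²/(2g) = 0.01989·(235/0.590)·3.471²/(2·9.81) = 4.864 m
Δp = ρg·h_f = 996.1·9.81·4.864 = 47.53 kPa

Δp ≈ 47.5 kPa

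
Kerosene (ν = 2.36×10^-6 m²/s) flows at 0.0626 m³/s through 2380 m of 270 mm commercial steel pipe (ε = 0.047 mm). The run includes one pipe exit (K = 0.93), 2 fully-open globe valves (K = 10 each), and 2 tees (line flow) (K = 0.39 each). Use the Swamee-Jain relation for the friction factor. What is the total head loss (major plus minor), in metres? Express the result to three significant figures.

H_L ≈ 11.1 m

V = 4Q/(πD²) = 1.093 m/s; V²/2g = 0.06093 m
Re = 1.25×10^5, ε/D = 1.74×10^-4 → f = 0.01817 (Swamee-Jain)
Major: h_f = f(L/D)·V²/2g = 0.01817·8815·0.06093 = 9.760 m
Minor: ΣK = 21.7; h_m = ΣK·V²/2g = 1.323 m
Total H_L = 9.760 + 1.323 = 11.08 m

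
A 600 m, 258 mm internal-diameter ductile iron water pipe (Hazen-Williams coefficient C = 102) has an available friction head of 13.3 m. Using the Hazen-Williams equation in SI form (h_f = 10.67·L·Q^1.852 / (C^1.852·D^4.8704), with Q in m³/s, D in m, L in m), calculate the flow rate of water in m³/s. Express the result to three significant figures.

Rearranging: Q = [h_f·C^1.852·D^4.8704 / (10.67·L)]^(1/1.852)
Q = [13.3·102^1.852·0.258^4.8704 / (10.67·600)]^0.540 = 0.1030 m³/s

Q ≈ 0.103 m³/s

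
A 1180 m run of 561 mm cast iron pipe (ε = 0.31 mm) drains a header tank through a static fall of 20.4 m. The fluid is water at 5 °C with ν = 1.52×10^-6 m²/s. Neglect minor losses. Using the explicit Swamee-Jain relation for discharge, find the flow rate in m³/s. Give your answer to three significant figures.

Q ≈ 0.816 m³/s

Swamee-Jain (Type II): Q = -0.965·√(gD⁵h_f/L)·ln[ε/(3.7D) + √(3.17ν²L/(gD³h_f))]
√(gD⁵h_f/L) = √(9.81·0.561⁵·20.4/1180) = 0.09708
ε/(3.7D) = 1.49×10^-4; √(3.17ν²L/(gD³h_f)) = 1.56×10^-5
Q = -0.965·0.09708·ln(1.650×10^-4) = 0.8159 m³/s
Check: V = 3.30 m/s, Re = 1.22×10^6, f = 0.01756, h_f = 20.5 m ≈ 20.4 m ✓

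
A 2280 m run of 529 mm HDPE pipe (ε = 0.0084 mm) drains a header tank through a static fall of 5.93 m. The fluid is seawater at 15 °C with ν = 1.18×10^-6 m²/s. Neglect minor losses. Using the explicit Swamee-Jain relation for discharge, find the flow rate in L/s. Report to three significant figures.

Q ≈ 319 L/s

Swamee-Jain (Type II): Q = -0.965·√(gD⁵h_f/L)·ln[ε/(3.7D) + √(3.17ν²L/(gD³h_f))]
√(gD⁵h_f/L) = √(9.81·0.529⁵·5.93/2280) = 0.03251
ε/(3.7D) = 4.29×10^-6; √(3.17ν²L/(gD³h_f)) = 3.42×10^-5
Q = -0.965·0.03251·ln(3.848×10^-5) = 0.3189 m³/s
Check: V = 1.45 m/s, Re = 6.51×10^5, f = 0.01279, h_f = 5.92 m ≈ 5.93 m ✓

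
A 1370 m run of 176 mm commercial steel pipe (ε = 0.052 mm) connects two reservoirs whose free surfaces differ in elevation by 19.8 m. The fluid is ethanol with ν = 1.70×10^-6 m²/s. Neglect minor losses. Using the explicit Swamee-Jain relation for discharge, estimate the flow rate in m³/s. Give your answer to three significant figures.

Swamee-Jain (Type II): Q = -0.965·√(gD⁵h_f/L)·ln[ε/(3.7D) + √(3.17ν²L/(gD³h_f))]
√(gD⁵h_f/L) = √(9.81·0.176⁵·19.8/1370) = 0.004893
ε/(3.7D) = 7.99×10^-5; √(3.17ν²L/(gD³h_f)) = 1.09×10^-4
Q = -0.965·0.004893·ln(1.887×10^-4) = 0.04049 m³/s
Check: V = 1.66 m/s, Re = 1.72×10^5, f = 0.01808, h_f = 19.9 m ≈ 19.8 m ✓

Q ≈ 0.0405 m³/s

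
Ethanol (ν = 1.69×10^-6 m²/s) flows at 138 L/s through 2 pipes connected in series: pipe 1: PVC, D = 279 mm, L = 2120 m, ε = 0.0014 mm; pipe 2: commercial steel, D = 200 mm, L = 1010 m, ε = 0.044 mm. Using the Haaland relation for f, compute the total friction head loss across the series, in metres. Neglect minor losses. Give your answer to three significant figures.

Pipe 1: V = 2.257 m/s, Re = 3.73×10^5, ε/D = 5.02×10^-6, f = 0.01382, h_1 = f(L/D)V²/2g = 27.28 m
Pipe 2: V = 4.393 m/s, Re = 5.20×10^5, ε/D = 2.20×10^-4, f = 0.01543, h_2 = f(L/D)V²/2g = 76.62 m
Series → Q common, losses add: H = Σh = 103.9 m

H ≈ 104 m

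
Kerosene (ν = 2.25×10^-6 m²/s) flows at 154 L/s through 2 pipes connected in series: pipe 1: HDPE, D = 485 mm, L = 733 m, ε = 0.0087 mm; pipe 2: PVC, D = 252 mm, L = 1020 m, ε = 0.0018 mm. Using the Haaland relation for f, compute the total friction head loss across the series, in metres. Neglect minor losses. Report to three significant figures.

Pipe 1: V = 0.8336 m/s, Re = 1.80×10^5, ε/D = 1.79×10^-5, f = 0.01593, h_1 = f(L/D)V²/2g = 0.8527 m
Pipe 2: V = 3.088 m/s, Re = 3.46×10^5, ε/D = 7.14×10^-6, f = 0.01403, h_2 = f(L/D)V²/2g = 27.59 m
Series → Q common, losses add: H = Σh = 28.45 m

H ≈ 28.4 m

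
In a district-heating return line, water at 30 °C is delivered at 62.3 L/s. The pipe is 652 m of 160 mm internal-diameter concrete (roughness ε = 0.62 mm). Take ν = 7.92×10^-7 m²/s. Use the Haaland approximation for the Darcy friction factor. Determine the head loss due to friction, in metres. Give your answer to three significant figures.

h_f ≈ 56.6 m

V = 4Q/(πD²) = 4·0.0623/(π·0.160²) = 3.099 m/s
Re = VD/ν = 3.099·0.160/7.92×10^-7 = 6.26×10^5 → turbulent
ε/D = 0.62/160 = 0.00387
Haaland: f = 0.02837
h_f = f(L/D)V²/(2g) = 0.02837·(652/0.160)·3.099²/(2·9.81) = 56.58 m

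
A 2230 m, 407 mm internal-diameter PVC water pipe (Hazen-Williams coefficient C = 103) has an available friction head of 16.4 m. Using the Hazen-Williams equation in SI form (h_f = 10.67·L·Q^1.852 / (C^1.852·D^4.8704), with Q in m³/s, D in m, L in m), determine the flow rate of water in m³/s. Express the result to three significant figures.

Q ≈ 0.190 m³/s

Rearranging: Q = [h_f·C^1.852·D^4.8704 / (10.67·L)]^(1/1.852)
Q = [16.4·103^1.852·0.407^4.8704 / (10.67·2230)]^0.540 = 0.1901 m³/s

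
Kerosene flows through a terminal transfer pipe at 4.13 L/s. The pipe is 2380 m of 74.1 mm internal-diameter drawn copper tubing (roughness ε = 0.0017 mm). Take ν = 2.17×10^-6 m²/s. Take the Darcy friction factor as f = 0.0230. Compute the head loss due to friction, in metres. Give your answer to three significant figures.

V = 4Q/(πD²) = 4·0.00413/(π·0.0741²) = 0.9577 m/s
h_f = f(L/D)V²/(2g) = 0.02300·(2380/0.0741)·0.9577²/(2·9.81) = 34.53 m

h_f ≈ 34.5 m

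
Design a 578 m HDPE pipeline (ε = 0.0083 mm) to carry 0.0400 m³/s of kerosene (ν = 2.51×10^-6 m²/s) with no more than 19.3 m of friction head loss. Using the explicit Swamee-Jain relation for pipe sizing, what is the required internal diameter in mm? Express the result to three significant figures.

D ≈ 149 mm

Swamee-Jain (Type III): D = 0.66·[ε^1.25·(LQ²/(gh_f))^4.75 + ν·Q^9.4·(L/(gh_f))^5.2]^0.04
LQ²/(gh_f) = 0.004885; L/(gh_f) = 3.053
Term 1 = ε^1.25·(…)^4.75 = 4.69×10^-18; Term 2 = ν·Q^9.4·(…)^5.2 = 6.02×10^-17
D = 0.66·(4.69×10^-18 + 6.02×10^-17)^0.04 = 0.1486 m = 149 mm
Check: V = 2.31 m/s, Re = 1.37×10^5, f = 0.01715, h_f = 18.1 m ≈ 19.3 m ✓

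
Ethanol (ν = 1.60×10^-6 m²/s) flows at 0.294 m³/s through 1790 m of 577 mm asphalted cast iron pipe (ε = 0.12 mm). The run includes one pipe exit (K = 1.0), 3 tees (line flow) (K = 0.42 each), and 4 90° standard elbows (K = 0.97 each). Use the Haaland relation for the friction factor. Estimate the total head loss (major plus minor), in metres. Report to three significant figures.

V = 4Q/(πD²) = 1.124 m/s; V²/2g = 0.06443 m
Re = 4.05×10^5, ε/D = 2.08×10^-4 → f = 0.01564 (Haaland)
Major: h_f = f(L/D)·V²/2g = 0.01564·3102·0.06443 = 3.127 m
Minor: ΣK = 6.14; h_m = ΣK·V²/2g = 0.3956 m
Total H_L = 3.127 + 0.3956 = 3.523 m

H_L ≈ 3.52 m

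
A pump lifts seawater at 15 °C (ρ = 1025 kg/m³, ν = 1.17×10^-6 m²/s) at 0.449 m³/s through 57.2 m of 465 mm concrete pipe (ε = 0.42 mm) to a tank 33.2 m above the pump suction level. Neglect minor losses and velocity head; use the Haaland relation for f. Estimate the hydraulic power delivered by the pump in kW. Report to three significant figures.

V = 4Q/(πD²) = 2.644 m/s; Re = 1.05×10^6; ε/D = 9.03×10^-4; f = 0.01947
h_f = f(L/D)V²/2g = 0.8533 m
Total head H = z + h_f = 33.2 + 0.8533 = 34.05 m
P_hyd = ρgQH = 1025·9.81·0.449·34.05 = 153.7 kW

P_hyd ≈ 154 kW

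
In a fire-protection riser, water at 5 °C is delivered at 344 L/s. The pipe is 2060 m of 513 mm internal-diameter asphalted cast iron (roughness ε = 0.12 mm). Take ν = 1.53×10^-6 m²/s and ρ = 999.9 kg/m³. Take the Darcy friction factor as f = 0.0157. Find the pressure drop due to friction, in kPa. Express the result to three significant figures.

V = 4Q/(πD²) = 4·0.344/(π·0.513²) = 1.664 m/s
h_f = f(L/D)V²/(2g) = 0.01570·(2060/0.513)·1.664²/(2·9.81) = 8.901 m
Δp = ρg·h_f = 999.9·9.81·8.901 = 87.31 kPa

Δp ≈ 87.3 kPa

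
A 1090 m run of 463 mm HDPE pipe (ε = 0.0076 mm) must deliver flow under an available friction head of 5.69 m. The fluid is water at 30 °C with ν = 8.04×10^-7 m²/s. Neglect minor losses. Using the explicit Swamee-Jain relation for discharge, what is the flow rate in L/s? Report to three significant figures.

Swamee-Jain (Type II): Q = -0.965·√(gD⁵h_f/L)·ln[ε/(3.7D) + √(3.17ν²L/(gD³h_f))]
√(gD⁵h_f/L) = √(9.81·0.463⁵·5.69/1090) = 0.03301
ε/(3.7D) = 4.44×10^-6; √(3.17ν²L/(gD³h_f)) = 2.01×10^-5
Q = -0.965·0.03301·ln(2.452×10^-5) = 0.3382 m³/s
Check: V = 2.01 m/s, Re = 1.16×10^6, f = 0.01176, h_f = 5.69 m ≈ 5.69 m ✓

Q ≈ 338 L/s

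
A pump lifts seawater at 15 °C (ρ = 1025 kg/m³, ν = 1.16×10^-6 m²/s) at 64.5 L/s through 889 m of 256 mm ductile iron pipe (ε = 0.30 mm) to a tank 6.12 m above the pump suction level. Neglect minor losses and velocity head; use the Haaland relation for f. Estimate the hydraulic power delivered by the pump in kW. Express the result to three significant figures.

P_hyd ≈ 7.81 kW

V = 4Q/(πD²) = 1.253 m/s; Re = 2.77×10^5; ε/D = 0.00117; f = 0.02128
h_f = f(L/D)V²/2g = 5.915 m
Total head H = z + h_f = 6.12 + 5.915 = 12.03 m
P_hyd = ρgQH = 1025·9.81·0.0645·12.03 = 7.805 kW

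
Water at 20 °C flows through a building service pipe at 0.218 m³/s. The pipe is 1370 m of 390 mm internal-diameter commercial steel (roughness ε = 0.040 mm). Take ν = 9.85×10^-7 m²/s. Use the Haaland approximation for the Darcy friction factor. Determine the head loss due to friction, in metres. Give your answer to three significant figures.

V = 4Q/(πD²) = 4·0.218/(π·0.390²) = 1.825 m/s
Re = VD/ν = 1.825·0.390/9.85×10^-7 = 7.23×10^5 → turbulent
ε/D = 0.040/390 = 1.03×10^-4
Haaland: f = 0.01375
h_f = f(L/D)V²/(2g) = 0.01375·(1370/0.390)·1.825²/(2·9.81) = 8.198 m

h_f ≈ 8.20 m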